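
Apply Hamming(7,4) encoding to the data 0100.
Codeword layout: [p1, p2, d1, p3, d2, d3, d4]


Parity bits: p1=1, p2=0, p3=1

1001100


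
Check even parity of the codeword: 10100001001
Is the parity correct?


Number of 1s: 4

Yes, parity is correct (4 ones)


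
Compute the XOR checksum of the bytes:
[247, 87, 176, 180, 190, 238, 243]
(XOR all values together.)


XOR chain: 247 ^ 87 ^ 176 ^ 180 ^ 190 ^ 238 ^ 243 = 7

7


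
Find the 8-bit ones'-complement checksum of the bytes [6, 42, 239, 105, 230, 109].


Sum = 731 mod 256 = 219
Complement = 36

36


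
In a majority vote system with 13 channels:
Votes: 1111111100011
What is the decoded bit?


Ones: 10 out of 13
Threshold: 7

1 (10/13 voted 1)


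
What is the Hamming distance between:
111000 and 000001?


XOR: 111001
Count of 1s: 4

4


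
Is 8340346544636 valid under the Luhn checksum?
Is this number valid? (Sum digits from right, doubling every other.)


Luhn sum = 66
66 mod 10 = 6

Invalid (Luhn sum mod 10 = 6)


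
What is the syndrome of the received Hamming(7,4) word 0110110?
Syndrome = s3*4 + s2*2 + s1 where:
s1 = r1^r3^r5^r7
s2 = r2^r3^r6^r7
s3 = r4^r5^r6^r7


s1=0, s2=1, s3=0

Syndrome = 2 (error at position 2)


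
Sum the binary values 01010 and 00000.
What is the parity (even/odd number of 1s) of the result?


01010 = 10
00000 = 0
Sum = 10 = 1010
1s count = 2

even parity (2 ones in 1010)


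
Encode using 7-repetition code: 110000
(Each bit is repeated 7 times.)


Each bit -> 7 copies

111111111111110000000000000000000000000000


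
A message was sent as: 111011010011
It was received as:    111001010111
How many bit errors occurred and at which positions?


XOR: 000010000100

2 error(s) at position(s): 4, 9


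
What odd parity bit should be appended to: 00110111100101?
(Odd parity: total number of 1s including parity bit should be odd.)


Number of 1s in data: 8
Parity bit: 1

1


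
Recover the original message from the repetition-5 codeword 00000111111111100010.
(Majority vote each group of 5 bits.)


Groups: 00000, 11111, 11111, 00010
Majority votes: 0110

0110


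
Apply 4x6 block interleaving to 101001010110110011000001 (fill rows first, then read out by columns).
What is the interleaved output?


Matrix:
  101001
  010110
  110011
  000001
Read columns: 101001101000010001101011

101001101000010001101011


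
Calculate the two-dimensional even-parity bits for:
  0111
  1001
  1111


Row parities: 100
Column parities: 0001

Row P: 100, Col P: 0001, Corner: 1


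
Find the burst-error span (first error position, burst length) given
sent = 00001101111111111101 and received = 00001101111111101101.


XOR: 00000000000000010000

Burst at position 15, length 1


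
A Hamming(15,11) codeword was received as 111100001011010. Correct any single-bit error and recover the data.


Syndrome = 4: error at position 4

Data: 10001011010 (corrected bit 4)


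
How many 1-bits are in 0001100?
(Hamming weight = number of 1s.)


Counting 1s in 0001100

2


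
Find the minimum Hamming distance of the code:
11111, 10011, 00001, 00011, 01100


Comparing all pairs, minimum distance: 1
Can detect 0 errors, correct 0 errors

1


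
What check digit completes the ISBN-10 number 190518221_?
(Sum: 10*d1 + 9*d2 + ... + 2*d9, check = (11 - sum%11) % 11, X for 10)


Weighted sum: 188
188 mod 11 = 1

Check digit: X


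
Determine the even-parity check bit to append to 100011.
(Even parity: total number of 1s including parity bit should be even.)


Number of 1s in data: 3
Parity bit: 1

1


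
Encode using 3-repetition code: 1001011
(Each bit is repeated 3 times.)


Each bit -> 3 copies

111000000111000111111


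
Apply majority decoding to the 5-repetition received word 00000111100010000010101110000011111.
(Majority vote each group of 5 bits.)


Groups: 00000, 11110, 00100, 00010, 10111, 00000, 11111
Majority votes: 0100101

0100101


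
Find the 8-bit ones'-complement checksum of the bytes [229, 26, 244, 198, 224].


Sum = 921 mod 256 = 153
Complement = 102

102


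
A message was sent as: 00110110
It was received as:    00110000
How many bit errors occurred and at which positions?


XOR: 00000110

2 error(s) at position(s): 5, 6


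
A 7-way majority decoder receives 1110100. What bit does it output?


Ones: 4 out of 7
Threshold: 4

1 (4/7 voted 1)


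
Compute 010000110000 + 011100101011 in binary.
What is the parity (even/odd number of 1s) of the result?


010000110000 = 1072
011100101011 = 1835
Sum = 2907 = 101101011011
1s count = 8

even parity (8 ones in 101101011011)


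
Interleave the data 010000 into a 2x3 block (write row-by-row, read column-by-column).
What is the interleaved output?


Matrix:
  010
  000
Read columns: 001000

001000


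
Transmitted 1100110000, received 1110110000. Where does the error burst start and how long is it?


XOR: 0010000000

Burst at position 2, length 1


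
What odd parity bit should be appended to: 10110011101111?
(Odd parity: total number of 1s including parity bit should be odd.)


Number of 1s in data: 10
Parity bit: 1

1


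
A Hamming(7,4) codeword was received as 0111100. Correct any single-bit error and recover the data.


Syndrome = 0: no error detected

Data: 1100 (no errors)


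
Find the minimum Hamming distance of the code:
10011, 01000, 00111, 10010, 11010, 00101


Comparing all pairs, minimum distance: 1
Can detect 0 errors, correct 0 errors

1


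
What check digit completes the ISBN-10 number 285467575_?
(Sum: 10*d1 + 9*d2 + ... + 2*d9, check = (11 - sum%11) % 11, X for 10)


Weighted sum: 282
282 mod 11 = 7

Check digit: 4


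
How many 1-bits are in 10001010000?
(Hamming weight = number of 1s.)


Counting 1s in 10001010000

3


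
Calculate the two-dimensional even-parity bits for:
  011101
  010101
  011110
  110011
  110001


Row parities: 01001
Column parities: 010100

Row P: 01001, Col P: 010100, Corner: 0


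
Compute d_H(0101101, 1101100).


XOR: 1000001
Count of 1s: 2

2


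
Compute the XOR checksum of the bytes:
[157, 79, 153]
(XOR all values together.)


XOR chain: 157 ^ 79 ^ 153 = 75

75


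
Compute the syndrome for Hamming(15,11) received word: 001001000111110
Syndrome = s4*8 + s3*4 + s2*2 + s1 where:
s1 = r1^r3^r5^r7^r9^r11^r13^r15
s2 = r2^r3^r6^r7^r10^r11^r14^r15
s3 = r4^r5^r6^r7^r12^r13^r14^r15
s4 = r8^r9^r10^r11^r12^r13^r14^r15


s1=1, s2=1, s3=0, s4=1

Syndrome = 11 (error at position 11)


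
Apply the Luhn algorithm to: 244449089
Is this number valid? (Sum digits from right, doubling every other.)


Luhn sum = 51
51 mod 10 = 1

Invalid (Luhn sum mod 10 = 1)


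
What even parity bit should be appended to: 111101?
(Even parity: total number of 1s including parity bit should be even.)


Number of 1s in data: 5
Parity bit: 1

1


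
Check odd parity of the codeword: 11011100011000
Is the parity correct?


Number of 1s: 7

Yes, parity is correct (7 ones)


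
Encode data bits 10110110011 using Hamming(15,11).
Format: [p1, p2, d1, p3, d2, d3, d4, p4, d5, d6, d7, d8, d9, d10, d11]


Parity bits: p1=0, p2=1, p3=0, p4=0

011001100110011


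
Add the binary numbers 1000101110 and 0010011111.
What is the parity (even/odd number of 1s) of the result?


1000101110 = 558
0010011111 = 159
Sum = 717 = 1011001101
1s count = 6

even parity (6 ones in 1011001101)


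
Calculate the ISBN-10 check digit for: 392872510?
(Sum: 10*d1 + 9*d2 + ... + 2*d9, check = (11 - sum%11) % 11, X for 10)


Weighted sum: 258
258 mod 11 = 5

Check digit: 6


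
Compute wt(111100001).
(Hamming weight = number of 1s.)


Counting 1s in 111100001

5


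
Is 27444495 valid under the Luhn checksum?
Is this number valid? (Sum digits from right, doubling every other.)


Luhn sum = 49
49 mod 10 = 9

Invalid (Luhn sum mod 10 = 9)


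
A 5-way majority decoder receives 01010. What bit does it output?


Ones: 2 out of 5
Threshold: 3

0 (2/5 voted 1)


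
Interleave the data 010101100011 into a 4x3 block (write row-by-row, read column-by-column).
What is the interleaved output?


Matrix:
  010
  101
  100
  011
Read columns: 011010010101

011010010101


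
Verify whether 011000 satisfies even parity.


Number of 1s: 2

Yes, parity is correct (2 ones)


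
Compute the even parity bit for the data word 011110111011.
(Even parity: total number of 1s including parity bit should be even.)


Number of 1s in data: 9
Parity bit: 1

1


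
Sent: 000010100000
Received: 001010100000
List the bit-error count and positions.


XOR: 001000000000

1 error(s) at position(s): 2


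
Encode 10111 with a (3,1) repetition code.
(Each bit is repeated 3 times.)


Each bit -> 3 copies

111000111111111


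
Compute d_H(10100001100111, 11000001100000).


XOR: 01100000000111
Count of 1s: 5

5


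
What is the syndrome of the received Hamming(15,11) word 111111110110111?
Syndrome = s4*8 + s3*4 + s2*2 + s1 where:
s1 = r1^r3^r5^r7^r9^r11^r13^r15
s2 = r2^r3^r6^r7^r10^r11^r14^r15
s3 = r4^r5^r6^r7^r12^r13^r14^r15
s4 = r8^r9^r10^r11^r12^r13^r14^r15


s1=1, s2=0, s3=1, s4=0

Syndrome = 5 (error at position 5)


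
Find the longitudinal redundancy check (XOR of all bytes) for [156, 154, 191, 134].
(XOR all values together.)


XOR chain: 156 ^ 154 ^ 191 ^ 134 = 63

63


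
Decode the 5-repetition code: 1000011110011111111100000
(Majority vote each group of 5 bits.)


Groups: 10000, 11110, 01111, 11111, 00000
Majority votes: 01110

01110


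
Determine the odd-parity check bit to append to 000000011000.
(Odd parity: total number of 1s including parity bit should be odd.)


Number of 1s in data: 2
Parity bit: 1

1


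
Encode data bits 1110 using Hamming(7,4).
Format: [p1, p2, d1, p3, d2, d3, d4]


Parity bits: p1=0, p2=0, p3=0

0010110


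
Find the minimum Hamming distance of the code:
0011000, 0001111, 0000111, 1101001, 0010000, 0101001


Comparing all pairs, minimum distance: 1
Can detect 0 errors, correct 0 errors

1


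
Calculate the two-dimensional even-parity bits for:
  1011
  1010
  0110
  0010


Row parities: 1001
Column parities: 0101

Row P: 1001, Col P: 0101, Corner: 0


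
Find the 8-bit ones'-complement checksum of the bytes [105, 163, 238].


Sum = 506 mod 256 = 250
Complement = 5

5


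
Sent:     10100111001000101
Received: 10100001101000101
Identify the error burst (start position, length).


XOR: 00000110100000000

Burst at position 5, length 4


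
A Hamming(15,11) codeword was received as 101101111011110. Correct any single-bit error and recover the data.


Syndrome = 2: error at position 2

Data: 10111011110 (corrected bit 2)


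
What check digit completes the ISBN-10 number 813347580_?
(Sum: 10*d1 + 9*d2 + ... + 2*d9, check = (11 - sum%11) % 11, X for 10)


Weighted sum: 237
237 mod 11 = 6

Check digit: 5


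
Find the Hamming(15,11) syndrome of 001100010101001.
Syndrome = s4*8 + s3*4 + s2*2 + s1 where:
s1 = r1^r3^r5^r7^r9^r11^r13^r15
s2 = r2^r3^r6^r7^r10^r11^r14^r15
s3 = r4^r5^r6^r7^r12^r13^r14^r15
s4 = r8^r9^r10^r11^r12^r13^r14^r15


s1=0, s2=1, s3=1, s4=0

Syndrome = 6 (error at position 6)


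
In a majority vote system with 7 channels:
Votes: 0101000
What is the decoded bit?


Ones: 2 out of 7
Threshold: 4

0 (2/7 voted 1)


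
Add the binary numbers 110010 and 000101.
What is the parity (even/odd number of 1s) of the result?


110010 = 50
000101 = 5
Sum = 55 = 110111
1s count = 5

odd parity (5 ones in 110111)


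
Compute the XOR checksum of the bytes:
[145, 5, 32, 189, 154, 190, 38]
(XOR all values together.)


XOR chain: 145 ^ 5 ^ 32 ^ 189 ^ 154 ^ 190 ^ 38 = 11

11


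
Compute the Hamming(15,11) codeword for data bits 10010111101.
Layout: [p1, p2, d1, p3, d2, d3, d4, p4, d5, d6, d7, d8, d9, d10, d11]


Parity bits: p1=1, p2=1, p3=0, p4=1

111000110111101


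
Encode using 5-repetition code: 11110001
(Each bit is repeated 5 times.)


Each bit -> 5 copies

1111111111111111111100000000000000011111


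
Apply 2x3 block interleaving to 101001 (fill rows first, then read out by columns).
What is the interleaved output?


Matrix:
  101
  001
Read columns: 100011

100011


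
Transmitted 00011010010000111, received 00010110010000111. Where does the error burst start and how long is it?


XOR: 00001100000000000

Burst at position 4, length 2


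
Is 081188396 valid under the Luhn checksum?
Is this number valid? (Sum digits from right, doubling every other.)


Luhn sum = 43
43 mod 10 = 3

Invalid (Luhn sum mod 10 = 3)


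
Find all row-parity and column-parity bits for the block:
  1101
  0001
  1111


Row parities: 110
Column parities: 0011

Row P: 110, Col P: 0011, Corner: 0


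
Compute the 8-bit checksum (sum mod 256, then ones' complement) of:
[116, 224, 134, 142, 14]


Sum = 630 mod 256 = 118
Complement = 137

137


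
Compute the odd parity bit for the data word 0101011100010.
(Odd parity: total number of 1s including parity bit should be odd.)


Number of 1s in data: 6
Parity bit: 1

1


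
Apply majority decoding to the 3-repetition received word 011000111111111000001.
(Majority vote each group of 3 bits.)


Groups: 011, 000, 111, 111, 111, 000, 001
Majority votes: 1011100

1011100


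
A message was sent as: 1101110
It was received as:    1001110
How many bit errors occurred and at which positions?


XOR: 0100000

1 error(s) at position(s): 1


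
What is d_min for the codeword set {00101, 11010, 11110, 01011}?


Comparing all pairs, minimum distance: 1
Can detect 0 errors, correct 0 errors

1


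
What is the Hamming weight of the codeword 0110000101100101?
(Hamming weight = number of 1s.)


Counting 1s in 0110000101100101

7


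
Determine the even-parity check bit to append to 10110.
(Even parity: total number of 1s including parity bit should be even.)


Number of 1s in data: 3
Parity bit: 1

1


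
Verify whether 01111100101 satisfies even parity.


Number of 1s: 7

No, parity error (7 ones)


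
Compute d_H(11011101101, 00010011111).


XOR: 11001110010
Count of 1s: 6

6


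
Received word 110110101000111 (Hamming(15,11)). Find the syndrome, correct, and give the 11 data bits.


Syndrome = 0: no error detected

Data: 01011000111 (no errors)


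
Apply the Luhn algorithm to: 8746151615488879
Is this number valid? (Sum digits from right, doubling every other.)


Luhn sum = 95
95 mod 10 = 5

Invalid (Luhn sum mod 10 = 5)


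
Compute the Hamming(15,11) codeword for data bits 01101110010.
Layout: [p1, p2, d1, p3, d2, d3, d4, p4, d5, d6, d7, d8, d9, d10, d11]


Parity bits: p1=1, p2=0, p3=1, p4=0

100111001110010


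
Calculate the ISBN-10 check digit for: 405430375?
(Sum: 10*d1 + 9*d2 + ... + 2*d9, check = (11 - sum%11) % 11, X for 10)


Weighted sum: 169
169 mod 11 = 4

Check digit: 7


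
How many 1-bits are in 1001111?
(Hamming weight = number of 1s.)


Counting 1s in 1001111

5


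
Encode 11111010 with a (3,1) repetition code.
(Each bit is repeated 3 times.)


Each bit -> 3 copies

111111111111111000111000


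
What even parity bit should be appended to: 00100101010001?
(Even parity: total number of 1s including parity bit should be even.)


Number of 1s in data: 5
Parity bit: 1

1


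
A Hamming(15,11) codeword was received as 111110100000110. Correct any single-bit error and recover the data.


Syndrome = 5: error at position 5

Data: 10010000110 (corrected bit 5)


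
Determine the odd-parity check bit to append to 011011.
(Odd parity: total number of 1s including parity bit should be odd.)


Number of 1s in data: 4
Parity bit: 1

1


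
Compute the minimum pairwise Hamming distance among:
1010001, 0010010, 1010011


Comparing all pairs, minimum distance: 1
Can detect 0 errors, correct 0 errors

1


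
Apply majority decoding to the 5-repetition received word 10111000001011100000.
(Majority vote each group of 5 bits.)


Groups: 10111, 00000, 10111, 00000
Majority votes: 1010

1010


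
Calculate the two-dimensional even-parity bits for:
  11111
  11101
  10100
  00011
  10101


Row parities: 10001
Column parities: 00000

Row P: 10001, Col P: 00000, Corner: 0


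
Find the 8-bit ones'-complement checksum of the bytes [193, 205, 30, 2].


Sum = 430 mod 256 = 174
Complement = 81

81


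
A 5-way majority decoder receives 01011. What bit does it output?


Ones: 3 out of 5
Threshold: 3

1 (3/5 voted 1)


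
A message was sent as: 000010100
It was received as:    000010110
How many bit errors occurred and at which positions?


XOR: 000000010

1 error(s) at position(s): 7


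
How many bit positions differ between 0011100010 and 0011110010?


XOR: 0000010000
Count of 1s: 1

1


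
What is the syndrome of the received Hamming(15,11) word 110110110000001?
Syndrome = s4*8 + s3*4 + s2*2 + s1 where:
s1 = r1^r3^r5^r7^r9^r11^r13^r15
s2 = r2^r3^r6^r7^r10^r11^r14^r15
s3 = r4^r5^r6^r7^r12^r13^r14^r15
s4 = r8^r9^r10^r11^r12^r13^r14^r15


s1=0, s2=1, s3=0, s4=0

Syndrome = 2 (error at position 2)


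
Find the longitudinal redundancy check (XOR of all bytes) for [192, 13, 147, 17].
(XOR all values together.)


XOR chain: 192 ^ 13 ^ 147 ^ 17 = 79

79


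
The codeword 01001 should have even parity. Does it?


Number of 1s: 2

Yes, parity is correct (2 ones)


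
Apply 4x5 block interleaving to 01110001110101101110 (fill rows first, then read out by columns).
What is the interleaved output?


Matrix:
  01110
  00111
  01011
  01110
Read columns: 00001011110111110110

00001011110111110110


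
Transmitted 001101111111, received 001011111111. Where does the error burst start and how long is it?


XOR: 000110000000

Burst at position 3, length 2


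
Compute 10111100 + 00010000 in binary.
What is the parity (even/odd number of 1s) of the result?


10111100 = 188
00010000 = 16
Sum = 204 = 11001100
1s count = 4

even parity (4 ones in 11001100)


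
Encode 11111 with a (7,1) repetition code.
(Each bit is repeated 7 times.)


Each bit -> 7 copies

11111111111111111111111111111111111


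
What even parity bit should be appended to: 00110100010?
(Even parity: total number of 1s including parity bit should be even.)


Number of 1s in data: 4
Parity bit: 0

0


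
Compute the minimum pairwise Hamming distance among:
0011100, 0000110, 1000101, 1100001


Comparing all pairs, minimum distance: 2
Can detect 1 errors, correct 0 errors

2


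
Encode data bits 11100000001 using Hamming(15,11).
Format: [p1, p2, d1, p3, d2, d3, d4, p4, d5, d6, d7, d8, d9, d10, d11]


Parity bits: p1=1, p2=1, p3=1, p4=1

111111010000001


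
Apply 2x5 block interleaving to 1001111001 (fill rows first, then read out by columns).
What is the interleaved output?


Matrix:
  10011
  11001
Read columns: 1101001011

1101001011


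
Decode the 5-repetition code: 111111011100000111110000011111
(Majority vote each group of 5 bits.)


Groups: 11111, 10111, 00000, 11111, 00000, 11111
Majority votes: 110101

110101


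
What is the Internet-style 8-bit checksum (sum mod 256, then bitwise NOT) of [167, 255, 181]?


Sum = 603 mod 256 = 91
Complement = 164

164


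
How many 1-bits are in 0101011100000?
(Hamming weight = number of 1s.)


Counting 1s in 0101011100000

5


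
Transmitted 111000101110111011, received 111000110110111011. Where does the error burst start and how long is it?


XOR: 000000011000000000

Burst at position 7, length 2


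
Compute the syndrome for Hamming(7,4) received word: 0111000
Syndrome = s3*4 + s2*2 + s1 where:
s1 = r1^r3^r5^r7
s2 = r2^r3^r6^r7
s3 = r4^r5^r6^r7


s1=1, s2=0, s3=1

Syndrome = 5 (error at position 5)


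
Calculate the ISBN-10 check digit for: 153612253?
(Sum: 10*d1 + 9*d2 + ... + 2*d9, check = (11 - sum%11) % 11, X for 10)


Weighted sum: 166
166 mod 11 = 1

Check digit: X


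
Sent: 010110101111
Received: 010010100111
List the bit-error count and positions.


XOR: 000100001000

2 error(s) at position(s): 3, 8


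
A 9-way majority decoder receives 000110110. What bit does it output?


Ones: 4 out of 9
Threshold: 5

0 (4/9 voted 1)


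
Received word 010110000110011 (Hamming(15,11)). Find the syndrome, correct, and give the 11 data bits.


Syndrome = 3: error at position 3

Data: 11000110011 (corrected bit 3)


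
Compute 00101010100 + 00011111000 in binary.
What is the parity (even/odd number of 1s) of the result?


00101010100 = 340
00011111000 = 248
Sum = 588 = 1001001100
1s count = 4

even parity (4 ones in 1001001100)


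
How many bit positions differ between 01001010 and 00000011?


XOR: 01001001
Count of 1s: 3

3


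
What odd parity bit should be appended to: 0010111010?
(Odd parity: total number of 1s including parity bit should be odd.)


Number of 1s in data: 5
Parity bit: 0

0


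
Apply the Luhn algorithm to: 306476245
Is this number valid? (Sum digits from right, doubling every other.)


Luhn sum = 42
42 mod 10 = 2

Invalid (Luhn sum mod 10 = 2)


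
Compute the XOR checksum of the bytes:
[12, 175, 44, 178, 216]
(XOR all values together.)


XOR chain: 12 ^ 175 ^ 44 ^ 178 ^ 216 = 229

229


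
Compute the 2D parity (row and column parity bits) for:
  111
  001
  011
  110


Row parities: 1100
Column parities: 011

Row P: 1100, Col P: 011, Corner: 0


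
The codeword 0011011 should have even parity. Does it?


Number of 1s: 4

Yes, parity is correct (4 ones)


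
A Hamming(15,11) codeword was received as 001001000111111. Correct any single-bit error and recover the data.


Syndrome = 4: error at position 4

Data: 10100111111 (corrected bit 4)


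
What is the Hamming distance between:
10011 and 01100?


XOR: 11111
Count of 1s: 5

5


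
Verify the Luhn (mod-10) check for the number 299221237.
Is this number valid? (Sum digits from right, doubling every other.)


Luhn sum = 43
43 mod 10 = 3

Invalid (Luhn sum mod 10 = 3)


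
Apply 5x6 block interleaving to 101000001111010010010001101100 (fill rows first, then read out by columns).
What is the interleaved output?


Matrix:
  101000
  001111
  010010
  010001
  101100
Read columns: 100010011011001010010110001010

100010011011001010010110001010


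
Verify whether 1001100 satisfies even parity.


Number of 1s: 3

No, parity error (3 ones)


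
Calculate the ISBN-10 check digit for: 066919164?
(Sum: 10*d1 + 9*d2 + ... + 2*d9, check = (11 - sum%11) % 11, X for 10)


Weighted sum: 246
246 mod 11 = 4

Check digit: 7


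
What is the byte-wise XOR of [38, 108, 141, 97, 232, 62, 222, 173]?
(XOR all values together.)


XOR chain: 38 ^ 108 ^ 141 ^ 97 ^ 232 ^ 62 ^ 222 ^ 173 = 3

3


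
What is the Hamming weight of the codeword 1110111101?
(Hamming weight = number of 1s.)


Counting 1s in 1110111101

8


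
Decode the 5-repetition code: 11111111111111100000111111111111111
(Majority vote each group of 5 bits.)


Groups: 11111, 11111, 11111, 00000, 11111, 11111, 11111
Majority votes: 1110111

1110111


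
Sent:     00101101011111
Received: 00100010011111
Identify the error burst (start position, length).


XOR: 00001111000000

Burst at position 4, length 4


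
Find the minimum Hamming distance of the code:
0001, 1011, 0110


Comparing all pairs, minimum distance: 2
Can detect 1 errors, correct 0 errors

2


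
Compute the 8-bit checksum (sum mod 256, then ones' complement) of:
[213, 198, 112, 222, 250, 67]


Sum = 1062 mod 256 = 38
Complement = 217

217


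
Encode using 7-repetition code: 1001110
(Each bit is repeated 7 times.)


Each bit -> 7 copies

1111111000000000000001111111111111111111110000000


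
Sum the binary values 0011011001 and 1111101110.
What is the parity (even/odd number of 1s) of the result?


0011011001 = 217
1111101110 = 1006
Sum = 1223 = 10011000111
1s count = 6

even parity (6 ones in 10011000111)


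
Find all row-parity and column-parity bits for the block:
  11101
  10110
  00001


Row parities: 011
Column parities: 01010

Row P: 011, Col P: 01010, Corner: 0


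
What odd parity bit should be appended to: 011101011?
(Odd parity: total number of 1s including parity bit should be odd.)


Number of 1s in data: 6
Parity bit: 1

1


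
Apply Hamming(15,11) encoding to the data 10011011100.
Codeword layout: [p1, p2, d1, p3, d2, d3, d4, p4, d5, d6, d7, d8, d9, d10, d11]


Parity bits: p1=1, p2=1, p3=1, p4=0

111100101011100


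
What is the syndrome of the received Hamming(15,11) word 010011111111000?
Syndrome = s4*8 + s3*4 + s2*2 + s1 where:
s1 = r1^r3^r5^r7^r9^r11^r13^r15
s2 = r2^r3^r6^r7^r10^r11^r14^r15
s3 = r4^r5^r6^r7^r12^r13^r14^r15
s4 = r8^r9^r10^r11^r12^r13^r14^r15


s1=0, s2=1, s3=0, s4=1

Syndrome = 10 (error at position 10)


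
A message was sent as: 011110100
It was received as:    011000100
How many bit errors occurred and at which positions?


XOR: 000110000

2 error(s) at position(s): 3, 4


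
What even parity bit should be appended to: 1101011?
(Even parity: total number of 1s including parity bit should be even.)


Number of 1s in data: 5
Parity bit: 1

1


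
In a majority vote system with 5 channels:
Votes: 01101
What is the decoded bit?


Ones: 3 out of 5
Threshold: 3

1 (3/5 voted 1)


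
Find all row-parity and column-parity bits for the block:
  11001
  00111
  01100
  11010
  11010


Row parities: 11011
Column parities: 10010

Row P: 11011, Col P: 10010, Corner: 0


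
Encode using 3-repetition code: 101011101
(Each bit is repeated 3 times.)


Each bit -> 3 copies

111000111000111111111000111


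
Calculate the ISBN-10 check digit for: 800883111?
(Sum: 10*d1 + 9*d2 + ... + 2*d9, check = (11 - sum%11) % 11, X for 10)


Weighted sum: 208
208 mod 11 = 10

Check digit: 1


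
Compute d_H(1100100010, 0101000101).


XOR: 1001100111
Count of 1s: 6

6


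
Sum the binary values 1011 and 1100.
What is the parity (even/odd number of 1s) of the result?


1011 = 11
1100 = 12
Sum = 23 = 10111
1s count = 4

even parity (4 ones in 10111)


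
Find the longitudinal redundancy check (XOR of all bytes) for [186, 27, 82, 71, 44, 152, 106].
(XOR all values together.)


XOR chain: 186 ^ 27 ^ 82 ^ 71 ^ 44 ^ 152 ^ 106 = 106

106


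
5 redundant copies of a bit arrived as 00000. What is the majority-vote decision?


Ones: 0 out of 5
Threshold: 3

0 (0/5 voted 1)


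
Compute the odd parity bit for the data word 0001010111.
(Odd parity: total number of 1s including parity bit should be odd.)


Number of 1s in data: 5
Parity bit: 0

0


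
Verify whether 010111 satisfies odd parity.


Number of 1s: 4

No, parity error (4 ones)


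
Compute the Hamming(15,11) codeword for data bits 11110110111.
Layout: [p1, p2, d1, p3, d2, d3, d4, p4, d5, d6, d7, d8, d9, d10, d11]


Parity bits: p1=0, p2=1, p3=0, p4=1

011011110110111


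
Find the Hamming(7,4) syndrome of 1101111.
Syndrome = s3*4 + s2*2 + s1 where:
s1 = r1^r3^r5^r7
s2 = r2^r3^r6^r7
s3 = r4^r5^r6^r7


s1=1, s2=1, s3=0

Syndrome = 3 (error at position 3)


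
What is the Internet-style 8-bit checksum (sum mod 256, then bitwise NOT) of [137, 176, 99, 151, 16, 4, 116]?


Sum = 699 mod 256 = 187
Complement = 68

68


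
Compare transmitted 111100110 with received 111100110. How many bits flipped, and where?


XOR: 000000000

0 errors (received matches sent)


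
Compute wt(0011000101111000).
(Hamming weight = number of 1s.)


Counting 1s in 0011000101111000

7


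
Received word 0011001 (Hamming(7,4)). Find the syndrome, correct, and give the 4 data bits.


Syndrome = 0: no error detected

Data: 1001 (no errors)


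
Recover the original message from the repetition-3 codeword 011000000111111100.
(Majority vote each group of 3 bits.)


Groups: 011, 000, 000, 111, 111, 100
Majority votes: 100110

100110


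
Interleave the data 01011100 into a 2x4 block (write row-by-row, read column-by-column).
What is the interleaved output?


Matrix:
  0101
  1100
Read columns: 01110010

01110010


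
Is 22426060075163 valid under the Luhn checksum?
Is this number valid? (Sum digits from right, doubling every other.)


Luhn sum = 37
37 mod 10 = 7

Invalid (Luhn sum mod 10 = 7)


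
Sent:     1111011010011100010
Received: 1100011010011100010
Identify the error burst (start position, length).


XOR: 0011000000000000000

Burst at position 2, length 2


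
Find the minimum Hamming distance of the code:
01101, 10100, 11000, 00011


Comparing all pairs, minimum distance: 2
Can detect 1 errors, correct 0 errors

2


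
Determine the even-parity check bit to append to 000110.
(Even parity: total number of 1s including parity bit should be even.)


Number of 1s in data: 2
Parity bit: 0

0


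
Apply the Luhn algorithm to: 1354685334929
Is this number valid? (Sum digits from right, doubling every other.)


Luhn sum = 77
77 mod 10 = 7

Invalid (Luhn sum mod 10 = 7)


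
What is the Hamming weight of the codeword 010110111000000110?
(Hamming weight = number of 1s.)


Counting 1s in 010110111000000110

8


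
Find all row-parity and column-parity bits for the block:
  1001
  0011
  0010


Row parities: 001
Column parities: 1000

Row P: 001, Col P: 1000, Corner: 1


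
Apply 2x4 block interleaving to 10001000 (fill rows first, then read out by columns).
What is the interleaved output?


Matrix:
  1000
  1000
Read columns: 11000000

11000000


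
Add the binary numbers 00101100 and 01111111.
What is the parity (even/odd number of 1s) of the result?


00101100 = 44
01111111 = 127
Sum = 171 = 10101011
1s count = 5

odd parity (5 ones in 10101011)


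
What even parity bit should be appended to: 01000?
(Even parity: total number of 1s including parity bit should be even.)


Number of 1s in data: 1
Parity bit: 1

1


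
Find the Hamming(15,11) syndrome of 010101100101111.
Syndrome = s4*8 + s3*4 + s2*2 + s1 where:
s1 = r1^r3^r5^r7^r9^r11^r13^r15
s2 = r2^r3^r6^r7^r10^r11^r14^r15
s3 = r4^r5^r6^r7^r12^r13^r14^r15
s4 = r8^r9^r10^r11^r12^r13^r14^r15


s1=1, s2=0, s3=1, s4=1

Syndrome = 13 (error at position 13)


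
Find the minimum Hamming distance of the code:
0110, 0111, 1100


Comparing all pairs, minimum distance: 1
Can detect 0 errors, correct 0 errors

1


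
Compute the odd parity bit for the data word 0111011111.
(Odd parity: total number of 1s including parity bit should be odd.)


Number of 1s in data: 8
Parity bit: 1

1


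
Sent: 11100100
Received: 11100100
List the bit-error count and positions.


XOR: 00000000

0 errors (received matches sent)


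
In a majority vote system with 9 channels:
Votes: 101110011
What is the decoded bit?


Ones: 6 out of 9
Threshold: 5

1 (6/9 voted 1)


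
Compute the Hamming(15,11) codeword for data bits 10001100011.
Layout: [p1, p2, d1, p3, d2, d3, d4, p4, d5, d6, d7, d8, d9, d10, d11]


Parity bits: p1=1, p2=0, p3=0, p4=0

101000001100011


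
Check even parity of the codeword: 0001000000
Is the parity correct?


Number of 1s: 1

No, parity error (1 ones)


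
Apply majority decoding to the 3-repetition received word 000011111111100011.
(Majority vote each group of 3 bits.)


Groups: 000, 011, 111, 111, 100, 011
Majority votes: 011101

011101


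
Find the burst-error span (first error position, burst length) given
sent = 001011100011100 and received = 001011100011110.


XOR: 000000000000010

Burst at position 13, length 1


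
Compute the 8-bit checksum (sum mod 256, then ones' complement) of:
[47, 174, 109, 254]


Sum = 584 mod 256 = 72
Complement = 183

183


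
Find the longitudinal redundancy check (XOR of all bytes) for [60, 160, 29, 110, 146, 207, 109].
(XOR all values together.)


XOR chain: 60 ^ 160 ^ 29 ^ 110 ^ 146 ^ 207 ^ 109 = 223

223


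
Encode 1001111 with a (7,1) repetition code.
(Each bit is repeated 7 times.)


Each bit -> 7 copies

1111111000000000000001111111111111111111111111111


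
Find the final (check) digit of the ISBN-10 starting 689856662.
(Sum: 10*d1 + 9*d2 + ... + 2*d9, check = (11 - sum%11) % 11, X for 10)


Weighted sum: 366
366 mod 11 = 3

Check digit: 8


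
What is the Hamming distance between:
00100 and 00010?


XOR: 00110
Count of 1s: 2

2


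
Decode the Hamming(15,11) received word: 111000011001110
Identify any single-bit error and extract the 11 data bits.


Syndrome = 14: error at position 14

Data: 10001001100 (corrected bit 14)


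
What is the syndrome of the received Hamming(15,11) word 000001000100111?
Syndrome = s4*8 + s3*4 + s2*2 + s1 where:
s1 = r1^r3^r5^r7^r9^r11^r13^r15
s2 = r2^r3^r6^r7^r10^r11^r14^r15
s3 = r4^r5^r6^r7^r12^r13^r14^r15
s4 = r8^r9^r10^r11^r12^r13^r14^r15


s1=0, s2=0, s3=0, s4=0

Syndrome = 0 (no error)


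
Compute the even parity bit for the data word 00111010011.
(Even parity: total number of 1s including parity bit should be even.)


Number of 1s in data: 6
Parity bit: 0

0


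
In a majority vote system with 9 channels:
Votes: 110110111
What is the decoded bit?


Ones: 7 out of 9
Threshold: 5

1 (7/9 voted 1)


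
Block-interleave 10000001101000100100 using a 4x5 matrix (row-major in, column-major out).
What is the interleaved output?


Matrix:
  10000
  00110
  10001
  00100
Read columns: 10100000010101000010

10100000010101000010


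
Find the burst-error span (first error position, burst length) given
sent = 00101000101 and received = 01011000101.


XOR: 01110000000

Burst at position 1, length 3


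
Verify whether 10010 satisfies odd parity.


Number of 1s: 2

No, parity error (2 ones)


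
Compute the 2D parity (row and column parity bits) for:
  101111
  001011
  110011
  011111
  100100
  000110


Row parities: 110100
Column parities: 101010

Row P: 110100, Col P: 101010, Corner: 1


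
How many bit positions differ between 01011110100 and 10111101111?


XOR: 11100011011
Count of 1s: 7

7


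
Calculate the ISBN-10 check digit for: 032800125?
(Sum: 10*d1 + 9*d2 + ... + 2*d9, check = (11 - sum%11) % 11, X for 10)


Weighted sum: 119
119 mod 11 = 9

Check digit: 2


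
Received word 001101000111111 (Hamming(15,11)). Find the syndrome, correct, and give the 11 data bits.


Syndrome = 0: no error detected

Data: 10100111111 (no errors)


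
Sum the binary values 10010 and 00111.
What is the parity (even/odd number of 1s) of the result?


10010 = 18
00111 = 7
Sum = 25 = 11001
1s count = 3

odd parity (3 ones in 11001)


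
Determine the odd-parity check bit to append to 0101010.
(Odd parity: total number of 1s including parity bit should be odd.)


Number of 1s in data: 3
Parity bit: 0

0


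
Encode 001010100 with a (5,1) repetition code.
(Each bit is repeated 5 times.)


Each bit -> 5 copies

000000000011111000001111100000111110000000000


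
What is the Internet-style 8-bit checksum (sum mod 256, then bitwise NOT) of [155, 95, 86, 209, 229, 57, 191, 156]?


Sum = 1178 mod 256 = 154
Complement = 101

101


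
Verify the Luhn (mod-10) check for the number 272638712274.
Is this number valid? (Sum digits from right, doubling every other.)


Luhn sum = 56
56 mod 10 = 6

Invalid (Luhn sum mod 10 = 6)


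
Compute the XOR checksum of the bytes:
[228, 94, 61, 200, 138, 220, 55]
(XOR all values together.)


XOR chain: 228 ^ 94 ^ 61 ^ 200 ^ 138 ^ 220 ^ 55 = 46

46


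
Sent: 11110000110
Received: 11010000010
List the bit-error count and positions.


XOR: 00100000100

2 error(s) at position(s): 2, 8


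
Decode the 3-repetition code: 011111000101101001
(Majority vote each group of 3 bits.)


Groups: 011, 111, 000, 101, 101, 001
Majority votes: 110110

110110


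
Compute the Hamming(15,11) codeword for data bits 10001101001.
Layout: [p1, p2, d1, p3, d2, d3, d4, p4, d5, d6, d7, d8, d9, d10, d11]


Parity bits: p1=1, p2=1, p3=0, p4=0

111000001101001


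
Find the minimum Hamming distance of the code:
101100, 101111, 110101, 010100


Comparing all pairs, minimum distance: 2
Can detect 1 errors, correct 0 errors

2


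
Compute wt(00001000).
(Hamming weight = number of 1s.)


Counting 1s in 00001000

1


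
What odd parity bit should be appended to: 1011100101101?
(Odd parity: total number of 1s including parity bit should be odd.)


Number of 1s in data: 8
Parity bit: 1

1


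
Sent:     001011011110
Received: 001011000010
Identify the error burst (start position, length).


XOR: 000000011100

Burst at position 7, length 3


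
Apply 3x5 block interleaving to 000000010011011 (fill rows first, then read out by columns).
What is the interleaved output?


Matrix:
  00000
  00100
  11011
Read columns: 001001010001001

001001010001001


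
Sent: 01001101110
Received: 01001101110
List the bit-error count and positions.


XOR: 00000000000

0 errors (received matches sent)


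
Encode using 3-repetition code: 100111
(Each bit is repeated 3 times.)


Each bit -> 3 copies

111000000111111111


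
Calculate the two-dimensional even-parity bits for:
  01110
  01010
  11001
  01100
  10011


Row parities: 10101
Column parities: 00010

Row P: 10101, Col P: 00010, Corner: 1


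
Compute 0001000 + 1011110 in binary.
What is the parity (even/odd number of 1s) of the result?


0001000 = 8
1011110 = 94
Sum = 102 = 1100110
1s count = 4

even parity (4 ones in 1100110)


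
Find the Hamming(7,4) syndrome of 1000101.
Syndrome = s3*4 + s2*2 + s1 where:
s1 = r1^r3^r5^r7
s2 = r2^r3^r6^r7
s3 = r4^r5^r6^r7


s1=1, s2=1, s3=0

Syndrome = 3 (error at position 3)


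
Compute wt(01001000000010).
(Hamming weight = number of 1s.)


Counting 1s in 01001000000010

3


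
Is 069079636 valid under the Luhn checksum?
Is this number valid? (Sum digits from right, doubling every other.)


Luhn sum = 46
46 mod 10 = 6

Invalid (Luhn sum mod 10 = 6)


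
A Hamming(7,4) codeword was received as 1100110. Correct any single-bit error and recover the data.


Syndrome = 0: no error detected

Data: 0110 (no errors)


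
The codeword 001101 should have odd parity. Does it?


Number of 1s: 3

Yes, parity is correct (3 ones)


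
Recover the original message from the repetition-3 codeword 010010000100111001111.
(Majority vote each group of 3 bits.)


Groups: 010, 010, 000, 100, 111, 001, 111
Majority votes: 0000101

0000101


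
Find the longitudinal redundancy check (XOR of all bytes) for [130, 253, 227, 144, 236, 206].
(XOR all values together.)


XOR chain: 130 ^ 253 ^ 227 ^ 144 ^ 236 ^ 206 = 46

46


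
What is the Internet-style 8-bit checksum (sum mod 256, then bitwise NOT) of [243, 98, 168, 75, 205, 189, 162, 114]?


Sum = 1254 mod 256 = 230
Complement = 25

25


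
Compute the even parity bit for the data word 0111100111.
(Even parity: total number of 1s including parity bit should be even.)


Number of 1s in data: 7
Parity bit: 1

1


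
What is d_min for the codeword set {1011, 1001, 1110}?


Comparing all pairs, minimum distance: 1
Can detect 0 errors, correct 0 errors

1


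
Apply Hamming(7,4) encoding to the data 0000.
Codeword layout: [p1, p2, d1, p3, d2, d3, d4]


Parity bits: p1=0, p2=0, p3=0

0000000


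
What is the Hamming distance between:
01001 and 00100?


XOR: 01101
Count of 1s: 3

3
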